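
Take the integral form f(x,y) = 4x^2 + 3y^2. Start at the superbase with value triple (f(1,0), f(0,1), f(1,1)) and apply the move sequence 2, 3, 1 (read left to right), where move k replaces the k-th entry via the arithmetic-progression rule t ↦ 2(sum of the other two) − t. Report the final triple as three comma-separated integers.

start (4,3,7) = (f(1,0),f(0,1),f(1,1))
replace slot 2: 2·(4+7) − 3 = 19 → (4,19,7)
replace slot 3: 2·(4+19) − 7 = 39 → (4,19,39)
replace slot 1: 2·(19+39) − 4 = 112 → (112,19,39)

112,19,39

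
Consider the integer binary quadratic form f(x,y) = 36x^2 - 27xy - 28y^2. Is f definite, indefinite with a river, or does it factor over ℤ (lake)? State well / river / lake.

D = b²−4ac = (-27)² − 4·36·(-28) = 4761
D = 69² is a perfect square ⇒ form factors over ℤ ⇒ lakes

lake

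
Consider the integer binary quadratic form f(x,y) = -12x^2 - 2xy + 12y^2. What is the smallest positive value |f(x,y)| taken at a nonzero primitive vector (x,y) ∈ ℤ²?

descent: ρ → (12,2,-12)  [lands on river]
river: ρ → (-12,22,2)
river: ρ → (2,22,-12)
river: ρ → (-12,2,12)
river: ρ → (12,22,-2)
river: ρ → (-2,22,12)
closes: descent 1, river 6
min |a| on river = 2

2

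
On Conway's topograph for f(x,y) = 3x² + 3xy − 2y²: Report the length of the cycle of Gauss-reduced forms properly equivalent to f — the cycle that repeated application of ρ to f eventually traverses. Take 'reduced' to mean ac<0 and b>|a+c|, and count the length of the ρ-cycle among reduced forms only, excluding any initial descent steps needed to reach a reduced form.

D = 33, ⌊√D⌋ = 5
river: ρ → (-2,5,1)
river: ρ → (1,5,-2)
river: ρ → (-2,3,3)
river: ρ → (3,3,-2)
ρ-cycle length = 4 (tail of 0 descent steps not counted)

4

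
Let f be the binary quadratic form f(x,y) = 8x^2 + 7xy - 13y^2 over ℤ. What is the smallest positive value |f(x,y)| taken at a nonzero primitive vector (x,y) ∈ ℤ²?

river: ρ → (-13,19,2)
river: ρ → (2,21,-3)
river: ρ → (-3,21,2)
river: ρ → (2,19,-13)
river: ρ → (-13,7,8)
river: ρ → (8,9,-12)
river: ρ → (-12,15,5)
river: ρ → (5,15,-12)
river: ρ → (-12,9,8)
river: ρ → (8,7,-13)
closes: descent 0, river 10
min |a| on river = 2

2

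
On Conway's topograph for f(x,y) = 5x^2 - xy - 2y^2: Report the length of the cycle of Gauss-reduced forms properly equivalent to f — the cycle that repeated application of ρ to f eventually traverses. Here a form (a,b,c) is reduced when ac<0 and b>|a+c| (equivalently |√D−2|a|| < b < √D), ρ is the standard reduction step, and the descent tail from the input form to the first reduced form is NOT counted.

D = 41, ⌊√D⌋ = 6
descent: ρ → (-2,5,2)  [lands on river]
river: ρ → (2,3,-4)
river: ρ → (-4,5,1)
river: ρ → (1,5,-4)
river: ρ → (-4,3,2)
river: ρ → (2,5,-2)
river: ρ → (-2,3,4)
river: ρ → (4,5,-1)
river: ρ → (-1,5,4)
river: ρ → (4,3,-2)
ρ-cycle length = 10 (tail of 1 descent step not counted)

10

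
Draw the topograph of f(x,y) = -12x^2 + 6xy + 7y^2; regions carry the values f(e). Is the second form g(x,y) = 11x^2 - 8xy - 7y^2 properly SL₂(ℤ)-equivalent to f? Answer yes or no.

D₁ = 372, D₂ = 372
river cycle of f (length 10): (7, 8, -11), (-11, 14, 4), (4, 18, -3), (-3, 18, 4), (4, 14, -11), (-11, 8, 7), (7, 6, -12), (-12, 18, 1), (1, 18, -12), (-12, 6, 7)
river cycle of g (length 10): (-7, 8, 11), (11, 14, -4), (-4, 18, 3), (3, 18, -4), (-4, 14, 11), (11, 8, -7), (-7, 6, 12), (12, 18, -1), (-1, 18, 12), (12, 6, -7)
cycles differ ⇒ inequivalent

no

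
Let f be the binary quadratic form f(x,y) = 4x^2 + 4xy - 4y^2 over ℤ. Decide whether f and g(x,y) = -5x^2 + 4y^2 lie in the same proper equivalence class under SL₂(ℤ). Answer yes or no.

D₁ = 80, D₂ = 80
river cycle of f (length 2): (-4, 4, 4), (4, 4, -4)
river cycle of g (length 2): (4, 8, -1), (-1, 8, 4)
cycles differ ⇒ inequivalent

no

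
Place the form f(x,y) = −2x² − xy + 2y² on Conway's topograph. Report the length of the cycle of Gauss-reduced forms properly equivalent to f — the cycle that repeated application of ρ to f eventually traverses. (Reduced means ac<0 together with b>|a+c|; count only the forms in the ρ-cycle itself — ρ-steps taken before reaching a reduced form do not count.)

D = 17, ⌊√D⌋ = 4
descent: ρ → (2,1,-2)  [lands on river]
river: ρ → (-2,3,1)
river: ρ → (1,3,-2)
river: ρ → (-2,1,2)
river: ρ → (2,3,-1)
river: ρ → (-1,3,2)
ρ-cycle length = 6 (tail of 1 descent step not counted)

6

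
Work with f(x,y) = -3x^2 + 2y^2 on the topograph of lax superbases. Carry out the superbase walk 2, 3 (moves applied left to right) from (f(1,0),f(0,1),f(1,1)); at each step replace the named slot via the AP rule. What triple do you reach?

start (-3,2,-1) = (f(1,0),f(0,1),f(1,1))
replace slot 2: 2·((-3)+(-1)) − 2 = -10 → (-3,-10,-1)
replace slot 3: 2·((-3)+(-10)) − (-1) = -25 → (-3,-10,-25)

-3,-10,-25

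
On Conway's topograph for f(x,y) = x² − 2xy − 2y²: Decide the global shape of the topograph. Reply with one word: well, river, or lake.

D = b²−4ac = (-2)² − 4·1·(-2) = 12
D > 0 non-square ⇒ indefinite ⇒ periodic river

river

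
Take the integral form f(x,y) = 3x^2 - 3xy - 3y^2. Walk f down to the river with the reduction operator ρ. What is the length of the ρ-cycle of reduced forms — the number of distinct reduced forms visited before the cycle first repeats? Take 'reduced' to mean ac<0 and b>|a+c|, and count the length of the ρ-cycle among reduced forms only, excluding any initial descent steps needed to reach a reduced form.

D = 45, ⌊√D⌋ = 6
descent: ρ → (-3,3,3)  [lands on river]
river: ρ → (3,3,-3)
ρ-cycle length = 2 (tail of 1 descent step not counted)

2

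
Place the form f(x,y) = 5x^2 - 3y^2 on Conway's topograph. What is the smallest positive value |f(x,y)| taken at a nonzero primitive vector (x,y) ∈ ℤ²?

descent: ρ → (-3,6,2)  [lands on river]
river: ρ → (2,6,-3)
closes: descent 1, river 2
min |a| on river = 2

2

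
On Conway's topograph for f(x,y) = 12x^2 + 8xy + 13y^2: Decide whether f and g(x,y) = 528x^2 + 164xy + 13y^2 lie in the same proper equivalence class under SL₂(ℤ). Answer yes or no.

D₁ = -560, D₂ = -560
f: reduced (well bottom): (12,8,13) with a≤c, −a<b≤a
g: flip: (528,164,13)→(13,-164,528)
g: translate: b→-8 (≡-164 mod 26), so (13,-164,528)→(13,-8,12)
g: flip: (13,-8,12)→(12,8,13)
g: reduced (well bottom): (12,8,13) with a≤c, −a<b≤a
reduced forms (12, 8, 13) vs (12, 8, 13) ⇒ equivalent

yes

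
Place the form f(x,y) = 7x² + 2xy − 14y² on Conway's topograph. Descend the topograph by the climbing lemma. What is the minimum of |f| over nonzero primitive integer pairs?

descent: ρ → (-14,-2,7)
descent: ρ → (7,16,-5)  [lands on river]
river: ρ → (-5,14,10)
river: ρ → (10,6,-9)
river: ρ → (-9,12,7)
closes: descent 2, river 4
min |a| on river = 5

5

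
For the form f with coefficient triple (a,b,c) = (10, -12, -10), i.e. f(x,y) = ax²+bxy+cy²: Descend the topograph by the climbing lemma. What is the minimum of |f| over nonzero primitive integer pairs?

descent: ρ → (-10,12,10)  [lands on river]
river: ρ → (10,8,-12)
river: ρ → (-12,16,6)
river: ρ → (6,20,-6)
river: ρ → (-6,16,12)
river: ρ → (12,8,-10)
closes: descent 1, river 6
min |a| on river = 6

6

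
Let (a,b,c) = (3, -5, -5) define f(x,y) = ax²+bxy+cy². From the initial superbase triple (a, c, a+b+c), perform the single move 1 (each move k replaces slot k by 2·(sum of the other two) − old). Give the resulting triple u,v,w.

start (3,-5,-7) = (f(1,0),f(0,1),f(1,1))
replace slot 1: 2·((-5)+(-7)) − 3 = -27 → (-27,-5,-7)

-27,-5,-7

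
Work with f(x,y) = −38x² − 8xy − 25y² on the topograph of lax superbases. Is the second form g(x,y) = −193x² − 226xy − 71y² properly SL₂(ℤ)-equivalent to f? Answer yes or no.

D₁ = -3736, D₂ = -3736
f is negative-definite; reduce −f:
−f: flip: (38,8,25)→(25,-8,38)
−f: reduced (well bottom): (25,-8,38) with a≤c, −a<b≤a
flip sign back: reduced form of f is (-25,8,-38)
g is negative-definite; reduce −g:
−g: translate: b→-160 (≡226 mod 386), so (193,226,71)→(193,-160,38)
−g: flip: (193,-160,38)→(38,160,193)
−g: translate: b→8 (≡160 mod 76), so (38,160,193)→(38,8,25)
−g: flip: (38,8,25)→(25,-8,38)
−g: reduced (well bottom): (25,-8,38) with a≤c, −a<b≤a
flip sign back: reduced form of g is (-25,8,-38)
reduced forms (-25, 8, -38) vs (-25, 8, -38) ⇒ equivalent

yes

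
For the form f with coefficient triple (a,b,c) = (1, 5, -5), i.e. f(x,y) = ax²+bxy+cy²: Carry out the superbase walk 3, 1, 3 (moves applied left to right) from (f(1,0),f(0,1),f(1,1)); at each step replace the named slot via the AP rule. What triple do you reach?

start (1,-5,1) = (f(1,0),f(0,1),f(1,1))
replace slot 3: 2·(1+(-5)) − 1 = -9 → (1,-5,-9)
replace slot 1: 2·((-5)+(-9)) − 1 = -29 → (-29,-5,-9)
replace slot 3: 2·((-29)+(-5)) − (-9) = -59 → (-29,-5,-59)

-29,-5,-59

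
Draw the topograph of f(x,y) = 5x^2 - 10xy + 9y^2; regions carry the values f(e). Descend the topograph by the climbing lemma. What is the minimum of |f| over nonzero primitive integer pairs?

translate: b→0 (≡-10 mod 10), so (5,-10,9)→(5,0,4)
flip: (5,0,4)→(4,0,5)
reduced (well bottom): (4,0,5) with a≤c, −a<b≤a
well minimum = a = 4

4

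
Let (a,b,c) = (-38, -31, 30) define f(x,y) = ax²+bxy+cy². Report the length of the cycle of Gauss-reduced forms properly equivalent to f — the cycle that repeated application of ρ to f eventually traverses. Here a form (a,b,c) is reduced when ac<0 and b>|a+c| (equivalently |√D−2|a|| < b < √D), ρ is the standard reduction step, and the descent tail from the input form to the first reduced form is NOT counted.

D = 5521, ⌊√D⌋ = 74
descent: ρ → (30,31,-38)  [lands on river]
river: ρ → (-38,45,23)
river: ρ → (23,47,-36)
river: ρ → (-36,25,34)
river: ρ → (34,43,-27)
river: ρ → (-27,65,12)
river: ρ → (12,55,-52)
river: ρ → (-52,49,15)
river: ρ → (15,71,-8)
river: ρ → (-8,73,6)
river: ρ → (6,71,-20)
river: ρ → (-20,49,39)
river: ρ → (39,29,-30)
river: ρ → (-30,31,38)
river: ρ → (38,45,-23)
river: ρ → (-23,47,36)
river: ρ → (36,25,-34)
river: ρ → (-34,43,27)
river: ρ → (27,65,-12)
river: ρ → (-12,55,52)
river: ρ → (52,49,-15)
river: ρ → (-15,71,8)
river: ρ → (8,73,-6)
river: ρ → (-6,71,20)
river: ρ → (20,49,-39)
river: ρ → (-39,29,30)
ρ-cycle length = 26 (tail of 1 descent step not counted)

26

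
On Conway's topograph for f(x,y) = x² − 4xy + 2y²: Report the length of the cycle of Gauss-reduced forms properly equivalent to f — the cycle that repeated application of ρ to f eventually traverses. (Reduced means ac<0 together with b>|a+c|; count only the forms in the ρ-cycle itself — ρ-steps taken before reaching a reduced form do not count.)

D = 8, ⌊√D⌋ = 2
descent: ρ → (2,0,-1)
descent: ρ → (-1,2,1)  [lands on river]
river: ρ → (1,2,-1)
ρ-cycle length = 2 (tail of 2 descent steps not counted)

2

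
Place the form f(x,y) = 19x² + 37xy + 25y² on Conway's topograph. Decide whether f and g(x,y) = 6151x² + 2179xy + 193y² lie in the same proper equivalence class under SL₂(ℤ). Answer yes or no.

D₁ = -531, D₂ = -531
f: translate: b→-1 (≡37 mod 38), so (19,37,25)→(19,-1,7)
f: flip: (19,-1,7)→(7,1,19)
f: reduced (well bottom): (7,1,19) with a≤c, −a<b≤a
g: flip: (6151,2179,193)→(193,-2179,6151)
g: translate: b→137 (≡-2179 mod 386), so (193,-2179,6151)→(193,137,25)
g: flip: (193,137,25)→(25,-137,193)
g: translate: b→13 (≡-137 mod 50), so (25,-137,193)→(25,13,7)
g: flip: (25,13,7)→(7,-13,25)
g: translate: b→1 (≡-13 mod 14), so (7,-13,25)→(7,1,19)
g: reduced (well bottom): (7,1,19) with a≤c, −a<b≤a
reduced forms (7, 1, 19) vs (7, 1, 19) ⇒ equivalent

yes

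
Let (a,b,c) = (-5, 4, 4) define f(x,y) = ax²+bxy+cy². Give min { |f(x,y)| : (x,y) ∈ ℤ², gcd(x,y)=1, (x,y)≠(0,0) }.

river: ρ → (4,4,-5)
river: ρ → (-5,6,3)
river: ρ → (3,6,-5)
river: ρ → (-5,4,4)
closes: descent 0, river 4
min |a| on river = 3

3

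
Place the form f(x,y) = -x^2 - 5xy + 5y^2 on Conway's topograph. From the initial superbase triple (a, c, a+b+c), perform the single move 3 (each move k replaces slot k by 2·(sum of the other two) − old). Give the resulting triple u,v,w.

start (-1,5,-1) = (f(1,0),f(0,1),f(1,1))
replace slot 3: 2·((-1)+5) − (-1) = 9 → (-1,5,9)

-1,5,9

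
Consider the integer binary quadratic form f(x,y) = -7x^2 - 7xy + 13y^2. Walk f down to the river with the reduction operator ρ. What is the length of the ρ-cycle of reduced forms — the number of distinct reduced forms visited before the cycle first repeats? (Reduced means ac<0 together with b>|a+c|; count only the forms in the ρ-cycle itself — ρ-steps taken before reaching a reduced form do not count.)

D = 413, ⌊√D⌋ = 20
descent: ρ → (13,7,-7)  [lands on river]
river: ρ → (-7,7,13)
river: ρ → (13,19,-1)
river: ρ → (-1,19,13)
ρ-cycle length = 4 (tail of 1 descent step not counted)

4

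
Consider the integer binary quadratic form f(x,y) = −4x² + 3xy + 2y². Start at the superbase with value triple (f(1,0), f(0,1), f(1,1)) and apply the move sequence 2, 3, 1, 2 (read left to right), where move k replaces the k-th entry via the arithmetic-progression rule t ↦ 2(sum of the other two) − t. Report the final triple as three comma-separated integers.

start (-4,2,1) = (f(1,0),f(0,1),f(1,1))
replace slot 2: 2·((-4)+1) − 2 = -8 → (-4,-8,1)
replace slot 3: 2·((-4)+(-8)) − 1 = -25 → (-4,-8,-25)
replace slot 1: 2·((-8)+(-25)) − (-4) = -62 → (-62,-8,-25)
replace slot 2: 2·((-62)+(-25)) − (-8) = -166 → (-62,-166,-25)

-62,-166,-25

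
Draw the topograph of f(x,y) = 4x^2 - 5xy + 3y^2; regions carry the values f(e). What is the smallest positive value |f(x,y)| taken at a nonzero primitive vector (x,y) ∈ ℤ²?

translate: b→3 (≡-5 mod 8), so (4,-5,3)→(4,3,2)
flip: (4,3,2)→(2,-3,4)
translate: b→1 (≡-3 mod 4), so (2,-3,4)→(2,1,3)
reduced (well bottom): (2,1,3) with a≤c, −a<b≤a
well minimum = a = 2

2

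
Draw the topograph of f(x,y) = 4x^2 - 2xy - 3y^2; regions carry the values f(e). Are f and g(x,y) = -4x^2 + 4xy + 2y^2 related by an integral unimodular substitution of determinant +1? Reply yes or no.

D₁ = 52, D₂ = 48
discriminants differ ⇒ not SL₂(ℤ)-equivalent

no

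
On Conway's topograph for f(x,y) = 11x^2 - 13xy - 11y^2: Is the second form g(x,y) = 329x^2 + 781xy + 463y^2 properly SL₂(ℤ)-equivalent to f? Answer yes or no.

D₁ = 653, D₂ = 653
river cycle of f (length 14): (-11, 13, 11), (11, 9, -13), (-13, 17, 7), (7, 25, -1), (-1, 25, 7), (7, 17, -13), (-13, 9, 11), (11, 13, -11), (-11, 9, 13), (13, 17, -7), … (4 more)
river cycle of g (length 14): (11, 9, -13), (-13, 17, 7), (7, 25, -1), (-1, 25, 7), (7, 17, -13), (-13, 9, 11), (11, 13, -11), (-11, 9, 13), (13, 17, -7), (-7, 25, 1), … (4 more)
cycles coincide ⇒ equivalent

yes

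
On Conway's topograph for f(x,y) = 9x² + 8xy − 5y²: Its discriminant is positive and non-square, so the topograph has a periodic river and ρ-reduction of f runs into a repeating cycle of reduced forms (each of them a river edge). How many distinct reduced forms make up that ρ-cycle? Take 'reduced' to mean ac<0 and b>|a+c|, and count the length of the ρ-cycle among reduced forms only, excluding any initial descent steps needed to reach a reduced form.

D = 244, ⌊√D⌋ = 15
river: ρ → (-5,12,5)
river: ρ → (5,8,-9)
river: ρ → (-9,10,4)
river: ρ → (4,14,-3)
river: ρ → (-3,10,12)
river: ρ → (12,14,-1)
river: ρ → (-1,14,12)
river: ρ → (12,10,-3)
river: ρ → (-3,14,4)
river: ρ → (4,10,-9)
river: ρ → (-9,8,5)
river: ρ → (5,12,-5)
river: ρ → (-5,8,9)
river: ρ → (9,10,-4)
river: ρ → (-4,14,3)
river: ρ → (3,10,-12)
river: ρ → (-12,14,1)
river: ρ → (1,14,-12)
river: ρ → (-12,10,3)
river: ρ → (3,14,-4)
river: ρ → (-4,10,9)
river: ρ → (9,8,-5)
ρ-cycle length = 22 (tail of 0 descent steps not counted)

22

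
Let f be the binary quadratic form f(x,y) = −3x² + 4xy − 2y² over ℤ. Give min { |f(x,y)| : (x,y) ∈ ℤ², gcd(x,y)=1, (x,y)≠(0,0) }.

translate: b→2 (≡-4 mod 6), so (3,-4,2)→(3,2,1)
flip: (3,2,1)→(1,-2,3)
translate: b→0 (≡-2 mod 2), so (1,-2,3)→(1,0,2)
reduced (well bottom): (1,0,2) with a≤c, −a<b≤a
well minimum |f| = |-1| = 1 (negative-definite)

1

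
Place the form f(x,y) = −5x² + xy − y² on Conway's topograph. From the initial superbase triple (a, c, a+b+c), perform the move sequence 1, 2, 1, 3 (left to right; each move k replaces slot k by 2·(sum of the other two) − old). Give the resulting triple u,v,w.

start (-5,-1,-5) = (f(1,0),f(0,1),f(1,1))
replace slot 1: 2·((-1)+(-5)) − (-5) = -7 → (-7,-1,-5)
replace slot 2: 2·((-7)+(-5)) − (-1) = -23 → (-7,-23,-5)
replace slot 1: 2·((-23)+(-5)) − (-7) = -49 → (-49,-23,-5)
replace slot 3: 2·((-49)+(-23)) − (-5) = -139 → (-49,-23,-139)

-49,-23,-139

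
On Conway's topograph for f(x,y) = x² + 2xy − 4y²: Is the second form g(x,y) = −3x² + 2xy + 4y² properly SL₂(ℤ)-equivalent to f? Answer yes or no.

D₁ = 20, D₂ = 52
discriminants differ ⇒ not SL₂(ℤ)-equivalent

no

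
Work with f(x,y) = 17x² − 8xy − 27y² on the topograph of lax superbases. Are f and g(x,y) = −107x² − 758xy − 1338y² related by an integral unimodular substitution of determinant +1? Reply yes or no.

D₁ = 1900, D₂ = 1900
river cycle of f (length 10): (17, 26, -18), (-18, 10, 25), (25, 40, -3), (-3, 38, 38), (38, 38, -3), (-3, 40, 25), (25, 10, -18), (-18, 26, 17), (17, 42, -2), (-2, 42, 17)
river cycle of g (length 10): (-18, 10, 25), (25, 40, -3), (-3, 38, 38), (38, 38, -3), (-3, 40, 25), (25, 10, -18), (-18, 26, 17), (17, 42, -2), (-2, 42, 17), (17, 26, -18)
cycles coincide ⇒ equivalent

yes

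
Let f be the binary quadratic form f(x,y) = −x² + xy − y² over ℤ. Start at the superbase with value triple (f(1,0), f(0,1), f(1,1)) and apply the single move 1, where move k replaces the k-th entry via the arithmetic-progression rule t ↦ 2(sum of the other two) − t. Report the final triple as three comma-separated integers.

start (-1,-1,-1) = (f(1,0),f(0,1),f(1,1))
replace slot 1: 2·((-1)+(-1)) − (-1) = -3 → (-3,-1,-1)

-3,-1,-1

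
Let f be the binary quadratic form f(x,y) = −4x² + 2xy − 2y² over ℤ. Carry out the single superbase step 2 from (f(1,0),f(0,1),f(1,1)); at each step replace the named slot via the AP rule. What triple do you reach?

start (-4,-2,-4) = (f(1,0),f(0,1),f(1,1))
replace slot 2: 2·((-4)+(-4)) − (-2) = -14 → (-4,-14,-4)

-4,-14,-4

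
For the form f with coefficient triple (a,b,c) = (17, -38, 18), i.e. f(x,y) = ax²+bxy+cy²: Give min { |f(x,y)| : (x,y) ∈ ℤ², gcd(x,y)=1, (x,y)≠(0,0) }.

descent: ρ → (18,2,-3)
descent: ρ → (-3,10,10)  [lands on river]
river: ρ → (10,10,-3)
river: ρ → (-3,14,2)
river: ρ → (2,14,-3)
closes: descent 2, river 4
min |a| on river = 2

2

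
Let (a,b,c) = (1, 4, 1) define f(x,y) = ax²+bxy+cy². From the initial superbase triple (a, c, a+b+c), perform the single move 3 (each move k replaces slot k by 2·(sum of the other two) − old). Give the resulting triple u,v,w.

start (1,1,6) = (f(1,0),f(0,1),f(1,1))
replace slot 3: 2·(1+1) − 6 = -2 → (1,1,-2)

1,1,-2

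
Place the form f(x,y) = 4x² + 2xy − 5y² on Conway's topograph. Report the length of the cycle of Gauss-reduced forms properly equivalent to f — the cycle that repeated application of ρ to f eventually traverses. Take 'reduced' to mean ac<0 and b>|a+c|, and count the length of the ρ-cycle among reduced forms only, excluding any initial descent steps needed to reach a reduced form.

D = 84, ⌊√D⌋ = 9
river: ρ → (-5,8,1)
river: ρ → (1,8,-5)
river: ρ → (-5,2,4)
river: ρ → (4,6,-3)
river: ρ → (-3,6,4)
river: ρ → (4,2,-5)
ρ-cycle length = 6 (tail of 0 descent steps not counted)

6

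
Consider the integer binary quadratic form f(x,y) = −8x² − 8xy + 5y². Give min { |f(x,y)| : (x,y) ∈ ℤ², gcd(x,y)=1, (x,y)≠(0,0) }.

descent: ρ → (5,8,-8)  [lands on river]
river: ρ → (-8,8,5)
river: ρ → (5,12,-4)
river: ρ → (-4,12,5)
closes: descent 1, river 4
min |a| on river = 4

4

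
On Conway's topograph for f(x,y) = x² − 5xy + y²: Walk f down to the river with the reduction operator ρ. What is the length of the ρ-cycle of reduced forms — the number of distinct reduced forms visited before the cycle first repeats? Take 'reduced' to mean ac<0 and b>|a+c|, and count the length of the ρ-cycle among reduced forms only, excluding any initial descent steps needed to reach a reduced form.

D = 21, ⌊√D⌋ = 4
descent: ρ → (1,3,-3)  [lands on river]
river: ρ → (-3,3,1)
ρ-cycle length = 2 (tail of 1 descent step not counted)

2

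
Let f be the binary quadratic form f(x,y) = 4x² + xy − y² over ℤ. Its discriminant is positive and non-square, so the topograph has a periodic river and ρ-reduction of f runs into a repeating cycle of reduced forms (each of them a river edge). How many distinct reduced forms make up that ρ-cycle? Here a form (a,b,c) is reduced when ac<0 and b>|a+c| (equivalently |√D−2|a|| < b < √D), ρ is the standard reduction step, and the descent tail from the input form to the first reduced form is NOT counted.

D = 17, ⌊√D⌋ = 4
descent: ρ → (-1,3,2)  [lands on river]
river: ρ → (2,1,-2)
river: ρ → (-2,3,1)
river: ρ → (1,3,-2)
river: ρ → (-2,1,2)
river: ρ → (2,3,-1)
ρ-cycle length = 6 (tail of 1 descent step not counted)

6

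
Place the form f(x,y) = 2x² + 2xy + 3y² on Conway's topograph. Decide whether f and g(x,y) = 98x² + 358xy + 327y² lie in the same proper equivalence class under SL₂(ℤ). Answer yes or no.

D₁ = -20, D₂ = -20
f: reduced (well bottom): (2,2,3) with a≤c, −a<b≤a
g: translate: b→-34 (≡358 mod 196), so (98,358,327)→(98,-34,3)
g: flip: (98,-34,3)→(3,34,98)
g: translate: b→-2 (≡34 mod 6), so (3,34,98)→(3,-2,2)
g: flip: (3,-2,2)→(2,2,3)
g: reduced (well bottom): (2,2,3) with a≤c, −a<b≤a
reduced forms (2, 2, 3) vs (2, 2, 3) ⇒ equivalent

yes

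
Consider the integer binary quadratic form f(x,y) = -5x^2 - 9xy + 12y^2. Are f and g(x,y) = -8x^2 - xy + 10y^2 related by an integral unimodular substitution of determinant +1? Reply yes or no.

D₁ = 321, D₂ = 321
river cycle of f (length 6): (12, 9, -5), (-5, 11, 10), (10, 9, -6), (-6, 15, 4), (4, 17, -2), (-2, 15, 12)
river cycle of g (length 4): (-8, 15, 3), (3, 15, -8), (-8, 17, 1), (1, 17, -8)
cycles differ ⇒ inequivalent

no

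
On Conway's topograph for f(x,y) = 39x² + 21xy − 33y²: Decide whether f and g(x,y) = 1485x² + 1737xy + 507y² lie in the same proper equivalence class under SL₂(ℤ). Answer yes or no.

D₁ = 5589, D₂ = 5589
river cycle of f (length 4): (-33, 45, 27), (27, 63, -15), (-15, 57, 39), (39, 21, -33)
river cycle of g (length 4): (39, 21, -33), (-33, 45, 27), (27, 63, -15), (-15, 57, 39)
cycles coincide ⇒ equivalent

yes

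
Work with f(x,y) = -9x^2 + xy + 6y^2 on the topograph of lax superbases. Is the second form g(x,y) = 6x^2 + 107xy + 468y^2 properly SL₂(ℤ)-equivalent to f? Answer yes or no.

D₁ = 217, D₂ = 217
river cycle of f (length 16): (6, 11, -4), (-4, 13, 3), (3, 11, -8), (-8, 5, 6), (6, 7, -7), (-7, 7, 6), (6, 5, -8), (-8, 11, 3), (3, 13, -4), (-4, 11, 6), … (6 more)
river cycle of g (length 16): (6, 11, -4), (-4, 13, 3), (3, 11, -8), (-8, 5, 6), (6, 7, -7), (-7, 7, 6), (6, 5, -8), (-8, 11, 3), (3, 13, -4), (-4, 11, 6), … (6 more)
cycles coincide ⇒ equivalent

yes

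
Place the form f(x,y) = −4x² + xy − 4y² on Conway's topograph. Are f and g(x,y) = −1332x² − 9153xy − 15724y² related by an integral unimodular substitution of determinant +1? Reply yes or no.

D₁ = -63, D₂ = -63
f is negative-definite; reduce −f:
−f: flip: (4,-1,4)→(4,1,4)
−f: reduced (well bottom): (4,1,4) with a≤c, −a<b≤a
flip sign back: reduced form of f is (-4,-1,-4)
g is negative-definite; reduce −g:
−g: translate: b→1161 (≡9153 mod 2664), so (1332,9153,15724)→(1332,1161,253)
−g: flip: (1332,1161,253)→(253,-1161,1332)
−g: translate: b→-149 (≡-1161 mod 506), so (253,-1161,1332)→(253,-149,22)
−g: flip: (253,-149,22)→(22,149,253)
−g: translate: b→17 (≡149 mod 44), so (22,149,253)→(22,17,4)
−g: flip: (22,17,4)→(4,-17,22)
−g: translate: b→-1 (≡-17 mod 8), so (4,-17,22)→(4,-1,4)
−g: flip: (4,-1,4)→(4,1,4)
−g: reduced (well bottom): (4,1,4) with a≤c, −a<b≤a
flip sign back: reduced form of g is (-4,-1,-4)
reduced forms (-4, -1, -4) vs (-4, -1, -4) ⇒ equivalent

yes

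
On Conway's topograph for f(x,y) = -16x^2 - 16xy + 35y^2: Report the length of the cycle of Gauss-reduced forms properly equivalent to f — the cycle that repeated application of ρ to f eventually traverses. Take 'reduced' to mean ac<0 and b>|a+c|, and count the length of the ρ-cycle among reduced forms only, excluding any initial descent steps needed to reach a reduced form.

D = 2496, ⌊√D⌋ = 49
descent: ρ → (35,16,-16)
descent: ρ → (-16,48,3)  [lands on river]
river: ρ → (3,48,-16)
ρ-cycle length = 2 (tail of 2 descent steps not counted)

2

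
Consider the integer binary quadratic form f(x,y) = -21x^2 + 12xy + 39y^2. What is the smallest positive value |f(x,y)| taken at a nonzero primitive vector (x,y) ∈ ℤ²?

descent: ρ → (39,-12,-21)
descent: ρ → (-21,54,6)  [lands on river]
river: ρ → (6,54,-21)
river: ρ → (-21,30,30)
river: ρ → (30,30,-21)
closes: descent 2, river 4
min |a| on river = 6

6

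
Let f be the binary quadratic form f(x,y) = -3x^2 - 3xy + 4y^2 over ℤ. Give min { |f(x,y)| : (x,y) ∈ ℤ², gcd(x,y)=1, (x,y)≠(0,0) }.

descent: ρ → (4,3,-3)  [lands on river]
river: ρ → (-3,3,4)
river: ρ → (4,5,-2)
river: ρ → (-2,7,1)
river: ρ → (1,7,-2)
river: ρ → (-2,5,4)
closes: descent 1, river 6
min |a| on river = 1

1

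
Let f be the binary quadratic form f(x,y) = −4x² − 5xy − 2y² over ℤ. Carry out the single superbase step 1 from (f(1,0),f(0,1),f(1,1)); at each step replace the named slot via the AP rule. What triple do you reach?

start (-4,-2,-11) = (f(1,0),f(0,1),f(1,1))
replace slot 1: 2·((-2)+(-11)) − (-4) = -22 → (-22,-2,-11)

-22,-2,-11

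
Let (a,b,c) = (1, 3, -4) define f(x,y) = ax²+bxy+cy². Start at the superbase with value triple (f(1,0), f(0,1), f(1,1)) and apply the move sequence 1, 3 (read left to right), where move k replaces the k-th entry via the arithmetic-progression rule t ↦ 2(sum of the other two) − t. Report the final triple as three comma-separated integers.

start (1,-4,0) = (f(1,0),f(0,1),f(1,1))
replace slot 1: 2·((-4)+0) − 1 = -9 → (-9,-4,0)
replace slot 3: 2·((-9)+(-4)) − 0 = -26 → (-9,-4,-26)

-9,-4,-26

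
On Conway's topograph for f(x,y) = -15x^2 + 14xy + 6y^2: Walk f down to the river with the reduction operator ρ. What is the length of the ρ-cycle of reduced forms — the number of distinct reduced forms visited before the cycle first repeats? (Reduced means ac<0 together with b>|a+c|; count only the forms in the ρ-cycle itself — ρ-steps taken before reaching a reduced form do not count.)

D = 556, ⌊√D⌋ = 23
river: ρ → (6,22,-3)
river: ρ → (-3,20,13)
river: ρ → (13,6,-10)
river: ρ → (-10,14,9)
river: ρ → (9,22,-2)
river: ρ → (-2,22,9)
river: ρ → (9,14,-10)
river: ρ → (-10,6,13)
river: ρ → (13,20,-3)
river: ρ → (-3,22,6)
river: ρ → (6,14,-15)
river: ρ → (-15,16,5)
river: ρ → (5,14,-18)
river: ρ → (-18,22,1)
river: ρ → (1,22,-18)
river: ρ → (-18,14,5)
river: ρ → (5,16,-15)
river: ρ → (-15,14,6)
ρ-cycle length = 18 (tail of 0 descent steps not counted)

18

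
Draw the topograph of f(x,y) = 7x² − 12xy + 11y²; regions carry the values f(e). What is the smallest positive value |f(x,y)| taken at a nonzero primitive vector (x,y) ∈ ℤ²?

translate: b→2 (≡-12 mod 14), so (7,-12,11)→(7,2,6)
flip: (7,2,6)→(6,-2,7)
reduced (well bottom): (6,-2,7) with a≤c, −a<b≤a
well minimum = a = 6

6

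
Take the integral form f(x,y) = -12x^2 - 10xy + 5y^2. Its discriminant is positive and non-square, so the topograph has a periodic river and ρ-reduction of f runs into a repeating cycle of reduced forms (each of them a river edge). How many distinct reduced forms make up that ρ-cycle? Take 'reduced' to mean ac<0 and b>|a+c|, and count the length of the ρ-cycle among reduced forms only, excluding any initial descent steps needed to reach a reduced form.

D = 340, ⌊√D⌋ = 18
descent: ρ → (5,10,-12)  [lands on river]
river: ρ → (-12,14,3)
river: ρ → (3,16,-7)
river: ρ → (-7,12,7)
river: ρ → (7,16,-3)
river: ρ → (-3,14,12)
river: ρ → (12,10,-5)
river: ρ → (-5,10,12)
river: ρ → (12,14,-3)
river: ρ → (-3,16,7)
river: ρ → (7,12,-7)
river: ρ → (-7,16,3)
river: ρ → (3,14,-12)
river: ρ → (-12,10,5)
ρ-cycle length = 14 (tail of 1 descent step not counted)

14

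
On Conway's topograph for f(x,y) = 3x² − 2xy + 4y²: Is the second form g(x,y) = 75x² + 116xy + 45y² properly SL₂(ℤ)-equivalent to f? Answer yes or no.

D₁ = -44, D₂ = -44
f: reduced (well bottom): (3,-2,4) with a≤c, −a<b≤a
g: translate: b→-34 (≡116 mod 150), so (75,116,45)→(75,-34,4)
g: flip: (75,-34,4)→(4,34,75)
g: translate: b→2 (≡34 mod 8), so (4,34,75)→(4,2,3)
g: flip: (4,2,3)→(3,-2,4)
g: reduced (well bottom): (3,-2,4) with a≤c, −a<b≤a
reduced forms (3, -2, 4) vs (3, -2, 4) ⇒ equivalent

yes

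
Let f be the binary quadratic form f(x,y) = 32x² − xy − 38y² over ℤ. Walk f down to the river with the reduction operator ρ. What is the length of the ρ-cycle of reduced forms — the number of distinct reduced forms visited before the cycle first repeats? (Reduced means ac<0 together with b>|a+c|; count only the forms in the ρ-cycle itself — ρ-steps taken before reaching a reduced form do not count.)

D = 4865, ⌊√D⌋ = 69
descent: ρ → (-38,1,32)
descent: ρ → (32,63,-7)  [lands on river]
river: ρ → (-7,63,32)
river: ρ → (32,65,-5)
river: ρ → (-5,65,32)
ρ-cycle length = 4 (tail of 2 descent steps not counted)

4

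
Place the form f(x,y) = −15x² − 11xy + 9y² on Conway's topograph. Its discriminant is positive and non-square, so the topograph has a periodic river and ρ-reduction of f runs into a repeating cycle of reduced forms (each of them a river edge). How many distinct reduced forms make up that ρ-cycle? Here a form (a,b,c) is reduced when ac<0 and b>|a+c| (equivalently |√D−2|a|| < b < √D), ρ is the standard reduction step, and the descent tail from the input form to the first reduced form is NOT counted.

D = 661, ⌊√D⌋ = 25
descent: ρ → (9,11,-15)  [lands on river]
river: ρ → (-15,19,5)
river: ρ → (5,21,-11)
river: ρ → (-11,23,3)
river: ρ → (3,25,-3)
river: ρ → (-3,23,11)
river: ρ → (11,21,-5)
river: ρ → (-5,19,15)
river: ρ → (15,11,-9)
river: ρ → (-9,25,1)
river: ρ → (1,25,-9)
river: ρ → (-9,11,15)
river: ρ → (15,19,-5)
river: ρ → (-5,21,11)
river: ρ → (11,23,-3)
river: ρ → (-3,25,3)
river: ρ → (3,23,-11)
river: ρ → (-11,21,5)
river: ρ → (5,19,-15)
river: ρ → (-15,11,9)
river: ρ → (9,25,-1)
river: ρ → (-1,25,9)
ρ-cycle length = 22 (tail of 1 descent step not counted)

22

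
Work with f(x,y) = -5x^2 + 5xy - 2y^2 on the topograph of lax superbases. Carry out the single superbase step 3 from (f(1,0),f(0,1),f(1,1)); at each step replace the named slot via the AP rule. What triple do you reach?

start (-5,-2,-2) = (f(1,0),f(0,1),f(1,1))
replace slot 3: 2·((-5)+(-2)) − (-2) = -12 → (-5,-2,-12)

-5,-2,-12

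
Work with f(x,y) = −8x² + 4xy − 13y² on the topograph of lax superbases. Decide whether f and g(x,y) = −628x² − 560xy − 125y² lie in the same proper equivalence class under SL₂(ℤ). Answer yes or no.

D₁ = -400, D₂ = -400
f is negative-definite; reduce −f:
−f: reduced (well bottom): (8,-4,13) with a≤c, −a<b≤a
flip sign back: reduced form of f is (-8,4,-13)
g is negative-definite; reduce −g:
−g: flip: (628,560,125)→(125,-560,628)
−g: translate: b→-60 (≡-560 mod 250), so (125,-560,628)→(125,-60,8)
−g: flip: (125,-60,8)→(8,60,125)
−g: translate: b→-4 (≡60 mod 16), so (8,60,125)→(8,-4,13)
−g: reduced (well bottom): (8,-4,13) with a≤c, −a<b≤a
flip sign back: reduced form of g is (-8,4,-13)
reduced forms (-8, 4, -13) vs (-8, 4, -13) ⇒ equivalent

yes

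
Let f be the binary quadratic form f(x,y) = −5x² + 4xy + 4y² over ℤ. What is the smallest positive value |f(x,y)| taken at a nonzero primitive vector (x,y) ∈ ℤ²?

river: ρ → (4,4,-5)
river: ρ → (-5,6,3)
river: ρ → (3,6,-5)
river: ρ → (-5,4,4)
closes: descent 0, river 4
min |a| on river = 3

3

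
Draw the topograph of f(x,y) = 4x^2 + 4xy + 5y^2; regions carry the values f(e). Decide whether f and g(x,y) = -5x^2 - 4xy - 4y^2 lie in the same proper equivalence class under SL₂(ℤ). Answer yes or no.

D₁ = -64, D₂ = -64
f: reduced (well bottom): (4,4,5) with a≤c, −a<b≤a
g is negative-definite; reduce −g:
−g: flip: (5,4,4)→(4,-4,5)
−g: translate: b→4 (≡-4 mod 8), so (4,-4,5)→(4,4,5)
−g: reduced (well bottom): (4,4,5) with a≤c, −a<b≤a
flip sign back: reduced form of g is (-4,-4,-5)
reduced forms (4, 4, 5) vs (-4, -4, -5) ⇒ inequivalent

no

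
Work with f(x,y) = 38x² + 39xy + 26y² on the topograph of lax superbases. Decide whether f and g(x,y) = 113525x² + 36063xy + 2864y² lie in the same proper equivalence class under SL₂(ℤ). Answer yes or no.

D₁ = -2431, D₂ = -2431
f: translate: b→-37 (≡39 mod 76), so (38,39,26)→(38,-37,25)
f: flip: (38,-37,25)→(25,37,38)
f: translate: b→-13 (≡37 mod 50), so (25,37,38)→(25,-13,26)
f: reduced (well bottom): (25,-13,26) with a≤c, −a<b≤a
g: flip: (113525,36063,2864)→(2864,-36063,113525)
g: translate: b→-1695 (≡-36063 mod 5728), so (2864,-36063,113525)→(2864,-1695,251)
g: flip: (2864,-1695,251)→(251,1695,2864)
g: translate: b→189 (≡1695 mod 502), so (251,1695,2864)→(251,189,38)
g: flip: (251,189,38)→(38,-189,251)
g: translate: b→-37 (≡-189 mod 76), so (38,-189,251)→(38,-37,25)
g: flip: (38,-37,25)→(25,37,38)
g: translate: b→-13 (≡37 mod 50), so (25,37,38)→(25,-13,26)
g: reduced (well bottom): (25,-13,26) with a≤c, −a<b≤a
reduced forms (25, -13, 26) vs (25, -13, 26) ⇒ equivalent

yes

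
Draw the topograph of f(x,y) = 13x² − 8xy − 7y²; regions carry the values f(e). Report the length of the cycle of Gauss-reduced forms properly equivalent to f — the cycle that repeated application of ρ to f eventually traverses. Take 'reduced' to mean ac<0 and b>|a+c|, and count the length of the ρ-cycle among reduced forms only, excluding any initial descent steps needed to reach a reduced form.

D = 428, ⌊√D⌋ = 20
descent: ρ → (-7,8,13)  [lands on river]
river: ρ → (13,18,-2)
river: ρ → (-2,18,13)
river: ρ → (13,8,-7)
river: ρ → (-7,20,1)
river: ρ → (1,20,-7)
ρ-cycle length = 6 (tail of 1 descent step not counted)

6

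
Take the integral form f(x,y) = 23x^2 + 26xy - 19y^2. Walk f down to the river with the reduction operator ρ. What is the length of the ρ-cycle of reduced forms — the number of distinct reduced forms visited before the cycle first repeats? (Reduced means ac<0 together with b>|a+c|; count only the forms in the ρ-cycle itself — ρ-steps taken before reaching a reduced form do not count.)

D = 2424, ⌊√D⌋ = 49
river: ρ → (-19,12,30)
river: ρ → (30,48,-1)
river: ρ → (-1,48,30)
river: ρ → (30,12,-19)
river: ρ → (-19,26,23)
river: ρ → (23,20,-22)
river: ρ → (-22,24,21)
river: ρ → (21,18,-25)
river: ρ → (-25,32,14)
river: ρ → (14,24,-33)
river: ρ → (-33,42,5)
river: ρ → (5,48,-6)
river: ρ → (-6,48,5)
river: ρ → (5,42,-33)
river: ρ → (-33,24,14)
river: ρ → (14,32,-25)
river: ρ → (-25,18,21)
river: ρ → (21,24,-22)
river: ρ → (-22,20,23)
river: ρ → (23,26,-19)
ρ-cycle length = 20 (tail of 0 descent steps not counted)

20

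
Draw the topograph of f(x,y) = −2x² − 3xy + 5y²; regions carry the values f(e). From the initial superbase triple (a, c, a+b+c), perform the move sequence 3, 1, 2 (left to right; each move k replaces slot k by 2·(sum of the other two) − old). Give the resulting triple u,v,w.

start (-2,5,0) = (f(1,0),f(0,1),f(1,1))
replace slot 3: 2·((-2)+5) − 0 = 6 → (-2,5,6)
replace slot 1: 2·(5+6) − (-2) = 24 → (24,5,6)
replace slot 2: 2·(24+6) − 5 = 55 → (24,55,6)

24,55,6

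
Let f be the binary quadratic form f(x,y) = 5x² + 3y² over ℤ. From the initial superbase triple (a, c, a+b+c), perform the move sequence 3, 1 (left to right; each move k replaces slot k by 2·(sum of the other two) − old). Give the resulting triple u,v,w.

start (5,3,8) = (f(1,0),f(0,1),f(1,1))
replace slot 3: 2·(5+3) − 8 = 8 → (5,3,8)
replace slot 1: 2·(3+8) − 5 = 17 → (17,3,8)

17,3,8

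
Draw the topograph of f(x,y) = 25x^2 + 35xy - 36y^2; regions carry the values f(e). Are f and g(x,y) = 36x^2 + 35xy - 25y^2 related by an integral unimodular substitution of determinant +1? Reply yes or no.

D₁ = 4825, D₂ = 4825
river cycle of f (length 30): (-36, 37, 24), (24, 59, -14), (-14, 53, 36), (36, 19, -31), (-31, 43, 24), (24, 53, -21), (-21, 31, 46), (46, 61, -6), (-6, 59, 56), (56, 53, -9), … (20 more)
river cycle of g (length 30): (-25, 65, 6), (6, 67, -14), (-14, 45, 50), (50, 55, -9), (-9, 53, 56), (56, 59, -6), (-6, 61, 46), (46, 31, -21), (-21, 53, 24), (24, 43, -31), … (20 more)
cycles differ ⇒ inequivalent

no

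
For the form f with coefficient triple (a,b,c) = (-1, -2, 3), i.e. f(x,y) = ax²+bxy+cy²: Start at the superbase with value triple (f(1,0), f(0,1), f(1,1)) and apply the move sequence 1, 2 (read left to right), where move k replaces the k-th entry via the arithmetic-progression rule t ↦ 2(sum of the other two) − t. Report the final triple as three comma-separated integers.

start (-1,3,0) = (f(1,0),f(0,1),f(1,1))
replace slot 1: 2·(3+0) − (-1) = 7 → (7,3,0)
replace slot 2: 2·(7+0) − 3 = 11 → (7,11,0)

7,11,0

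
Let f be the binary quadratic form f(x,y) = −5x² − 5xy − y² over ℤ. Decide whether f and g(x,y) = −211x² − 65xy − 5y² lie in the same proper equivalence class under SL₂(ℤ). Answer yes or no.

D₁ = 5, D₂ = 5
river cycle of f (length 2): (-1, 1, 1), (1, 1, -1)
river cycle of g (length 2): (-1, 1, 1), (1, 1, -1)
cycles coincide ⇒ equivalent

yes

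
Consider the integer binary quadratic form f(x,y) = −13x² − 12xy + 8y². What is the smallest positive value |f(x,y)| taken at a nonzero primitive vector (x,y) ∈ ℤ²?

descent: ρ → (8,12,-13)  [lands on river]
river: ρ → (-13,14,7)
river: ρ → (7,14,-13)
river: ρ → (-13,12,8)
river: ρ → (8,20,-5)
river: ρ → (-5,20,8)
closes: descent 1, river 6
min |a| on river = 5

5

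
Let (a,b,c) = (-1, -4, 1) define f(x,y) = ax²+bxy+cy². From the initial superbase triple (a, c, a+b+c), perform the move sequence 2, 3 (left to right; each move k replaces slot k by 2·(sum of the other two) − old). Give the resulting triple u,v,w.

start (-1,1,-4) = (f(1,0),f(0,1),f(1,1))
replace slot 2: 2·((-1)+(-4)) − 1 = -11 → (-1,-11,-4)
replace slot 3: 2·((-1)+(-11)) − (-4) = -20 → (-1,-11,-20)

-1,-11,-20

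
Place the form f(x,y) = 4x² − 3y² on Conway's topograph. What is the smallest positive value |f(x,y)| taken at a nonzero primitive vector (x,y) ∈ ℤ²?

descent: ρ → (-3,6,1)  [lands on river]
river: ρ → (1,6,-3)
closes: descent 1, river 2
min |a| on river = 1

1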